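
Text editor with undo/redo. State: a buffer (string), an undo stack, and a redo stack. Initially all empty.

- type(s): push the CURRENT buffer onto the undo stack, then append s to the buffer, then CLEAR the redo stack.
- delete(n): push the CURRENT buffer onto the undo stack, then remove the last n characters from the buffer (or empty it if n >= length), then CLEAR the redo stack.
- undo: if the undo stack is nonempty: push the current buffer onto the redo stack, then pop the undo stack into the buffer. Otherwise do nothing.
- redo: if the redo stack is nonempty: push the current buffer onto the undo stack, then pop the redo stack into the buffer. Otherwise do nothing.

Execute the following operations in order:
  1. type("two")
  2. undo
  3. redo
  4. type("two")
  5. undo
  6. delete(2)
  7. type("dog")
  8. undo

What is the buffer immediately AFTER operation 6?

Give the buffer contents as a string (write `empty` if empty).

Answer: t

Derivation:
After op 1 (type): buf='two' undo_depth=1 redo_depth=0
After op 2 (undo): buf='(empty)' undo_depth=0 redo_depth=1
After op 3 (redo): buf='two' undo_depth=1 redo_depth=0
After op 4 (type): buf='twotwo' undo_depth=2 redo_depth=0
After op 5 (undo): buf='two' undo_depth=1 redo_depth=1
After op 6 (delete): buf='t' undo_depth=2 redo_depth=0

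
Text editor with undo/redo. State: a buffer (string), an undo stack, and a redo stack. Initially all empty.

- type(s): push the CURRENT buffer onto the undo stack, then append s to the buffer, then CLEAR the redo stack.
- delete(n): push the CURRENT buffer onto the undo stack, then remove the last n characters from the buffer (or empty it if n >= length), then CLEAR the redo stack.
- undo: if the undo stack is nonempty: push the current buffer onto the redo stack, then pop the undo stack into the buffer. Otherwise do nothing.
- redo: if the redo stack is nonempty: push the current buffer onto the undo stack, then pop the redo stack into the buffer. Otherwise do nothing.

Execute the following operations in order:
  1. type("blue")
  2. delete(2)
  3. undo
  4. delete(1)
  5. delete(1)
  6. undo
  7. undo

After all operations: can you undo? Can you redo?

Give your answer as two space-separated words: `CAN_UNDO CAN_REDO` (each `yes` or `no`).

Answer: yes yes

Derivation:
After op 1 (type): buf='blue' undo_depth=1 redo_depth=0
After op 2 (delete): buf='bl' undo_depth=2 redo_depth=0
After op 3 (undo): buf='blue' undo_depth=1 redo_depth=1
After op 4 (delete): buf='blu' undo_depth=2 redo_depth=0
After op 5 (delete): buf='bl' undo_depth=3 redo_depth=0
After op 6 (undo): buf='blu' undo_depth=2 redo_depth=1
After op 7 (undo): buf='blue' undo_depth=1 redo_depth=2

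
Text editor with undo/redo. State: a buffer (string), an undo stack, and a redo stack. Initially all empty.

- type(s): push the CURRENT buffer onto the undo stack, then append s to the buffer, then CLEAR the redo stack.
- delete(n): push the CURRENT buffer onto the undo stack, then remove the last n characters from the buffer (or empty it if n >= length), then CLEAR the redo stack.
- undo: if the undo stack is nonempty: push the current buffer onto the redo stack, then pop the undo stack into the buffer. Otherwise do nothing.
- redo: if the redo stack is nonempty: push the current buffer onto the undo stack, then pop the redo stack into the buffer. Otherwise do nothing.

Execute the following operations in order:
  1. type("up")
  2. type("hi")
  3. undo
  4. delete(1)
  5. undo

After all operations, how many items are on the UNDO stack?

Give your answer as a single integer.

Answer: 1

Derivation:
After op 1 (type): buf='up' undo_depth=1 redo_depth=0
After op 2 (type): buf='uphi' undo_depth=2 redo_depth=0
After op 3 (undo): buf='up' undo_depth=1 redo_depth=1
After op 4 (delete): buf='u' undo_depth=2 redo_depth=0
After op 5 (undo): buf='up' undo_depth=1 redo_depth=1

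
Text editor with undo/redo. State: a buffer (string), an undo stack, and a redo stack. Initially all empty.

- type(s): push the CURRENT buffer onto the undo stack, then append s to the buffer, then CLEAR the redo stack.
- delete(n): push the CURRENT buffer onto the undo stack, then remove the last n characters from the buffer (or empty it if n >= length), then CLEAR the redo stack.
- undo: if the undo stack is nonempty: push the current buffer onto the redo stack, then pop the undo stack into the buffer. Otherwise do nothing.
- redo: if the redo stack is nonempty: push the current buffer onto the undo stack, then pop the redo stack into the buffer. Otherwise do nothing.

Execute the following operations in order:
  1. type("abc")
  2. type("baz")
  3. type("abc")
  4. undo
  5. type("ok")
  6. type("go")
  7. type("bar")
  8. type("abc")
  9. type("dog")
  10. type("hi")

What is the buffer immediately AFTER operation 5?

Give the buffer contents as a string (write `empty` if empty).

Answer: abcbazok

Derivation:
After op 1 (type): buf='abc' undo_depth=1 redo_depth=0
After op 2 (type): buf='abcbaz' undo_depth=2 redo_depth=0
After op 3 (type): buf='abcbazabc' undo_depth=3 redo_depth=0
After op 4 (undo): buf='abcbaz' undo_depth=2 redo_depth=1
After op 5 (type): buf='abcbazok' undo_depth=3 redo_depth=0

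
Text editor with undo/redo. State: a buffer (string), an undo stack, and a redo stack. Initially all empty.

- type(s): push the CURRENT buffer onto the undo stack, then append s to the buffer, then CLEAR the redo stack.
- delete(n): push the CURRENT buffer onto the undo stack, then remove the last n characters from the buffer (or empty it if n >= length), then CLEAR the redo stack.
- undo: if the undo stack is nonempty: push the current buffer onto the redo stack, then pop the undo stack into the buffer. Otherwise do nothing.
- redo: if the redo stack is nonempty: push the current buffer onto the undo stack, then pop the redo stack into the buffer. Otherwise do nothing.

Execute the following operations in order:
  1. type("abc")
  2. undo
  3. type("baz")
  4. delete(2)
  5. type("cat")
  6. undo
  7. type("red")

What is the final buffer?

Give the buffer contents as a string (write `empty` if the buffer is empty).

Answer: bred

Derivation:
After op 1 (type): buf='abc' undo_depth=1 redo_depth=0
After op 2 (undo): buf='(empty)' undo_depth=0 redo_depth=1
After op 3 (type): buf='baz' undo_depth=1 redo_depth=0
After op 4 (delete): buf='b' undo_depth=2 redo_depth=0
After op 5 (type): buf='bcat' undo_depth=3 redo_depth=0
After op 6 (undo): buf='b' undo_depth=2 redo_depth=1
After op 7 (type): buf='bred' undo_depth=3 redo_depth=0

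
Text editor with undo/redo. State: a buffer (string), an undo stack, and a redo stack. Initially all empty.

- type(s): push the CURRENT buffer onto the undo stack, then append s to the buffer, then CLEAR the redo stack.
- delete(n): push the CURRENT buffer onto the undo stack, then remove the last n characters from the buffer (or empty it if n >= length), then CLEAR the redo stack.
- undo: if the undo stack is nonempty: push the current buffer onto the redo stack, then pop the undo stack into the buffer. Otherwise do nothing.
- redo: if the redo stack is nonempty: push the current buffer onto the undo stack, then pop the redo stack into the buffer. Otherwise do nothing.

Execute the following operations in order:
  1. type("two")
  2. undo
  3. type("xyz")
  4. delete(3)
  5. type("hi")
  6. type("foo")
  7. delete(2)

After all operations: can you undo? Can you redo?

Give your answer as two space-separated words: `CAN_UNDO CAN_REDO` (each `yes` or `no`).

Answer: yes no

Derivation:
After op 1 (type): buf='two' undo_depth=1 redo_depth=0
After op 2 (undo): buf='(empty)' undo_depth=0 redo_depth=1
After op 3 (type): buf='xyz' undo_depth=1 redo_depth=0
After op 4 (delete): buf='(empty)' undo_depth=2 redo_depth=0
After op 5 (type): buf='hi' undo_depth=3 redo_depth=0
After op 6 (type): buf='hifoo' undo_depth=4 redo_depth=0
After op 7 (delete): buf='hif' undo_depth=5 redo_depth=0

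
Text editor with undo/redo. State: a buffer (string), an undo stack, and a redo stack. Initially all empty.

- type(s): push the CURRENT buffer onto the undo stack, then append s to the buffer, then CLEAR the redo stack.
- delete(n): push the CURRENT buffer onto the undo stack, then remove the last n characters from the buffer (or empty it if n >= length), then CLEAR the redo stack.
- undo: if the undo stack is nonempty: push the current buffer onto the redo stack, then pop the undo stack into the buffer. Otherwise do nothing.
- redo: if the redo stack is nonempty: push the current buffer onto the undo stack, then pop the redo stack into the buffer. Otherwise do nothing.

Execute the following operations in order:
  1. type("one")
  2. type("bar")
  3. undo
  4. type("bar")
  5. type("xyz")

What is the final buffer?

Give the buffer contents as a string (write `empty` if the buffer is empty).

Answer: onebarxyz

Derivation:
After op 1 (type): buf='one' undo_depth=1 redo_depth=0
After op 2 (type): buf='onebar' undo_depth=2 redo_depth=0
After op 3 (undo): buf='one' undo_depth=1 redo_depth=1
After op 4 (type): buf='onebar' undo_depth=2 redo_depth=0
After op 5 (type): buf='onebarxyz' undo_depth=3 redo_depth=0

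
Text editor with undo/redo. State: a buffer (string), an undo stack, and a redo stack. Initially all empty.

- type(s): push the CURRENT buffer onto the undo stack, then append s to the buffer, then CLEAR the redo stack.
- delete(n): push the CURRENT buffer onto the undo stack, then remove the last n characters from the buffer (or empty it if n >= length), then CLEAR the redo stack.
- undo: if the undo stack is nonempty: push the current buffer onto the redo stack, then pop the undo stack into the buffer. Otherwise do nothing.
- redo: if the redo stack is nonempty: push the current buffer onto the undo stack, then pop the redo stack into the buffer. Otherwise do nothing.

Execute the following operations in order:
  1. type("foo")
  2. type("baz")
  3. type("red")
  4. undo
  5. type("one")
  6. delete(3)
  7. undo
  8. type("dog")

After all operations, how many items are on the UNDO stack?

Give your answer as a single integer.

Answer: 4

Derivation:
After op 1 (type): buf='foo' undo_depth=1 redo_depth=0
After op 2 (type): buf='foobaz' undo_depth=2 redo_depth=0
After op 3 (type): buf='foobazred' undo_depth=3 redo_depth=0
After op 4 (undo): buf='foobaz' undo_depth=2 redo_depth=1
After op 5 (type): buf='foobazone' undo_depth=3 redo_depth=0
After op 6 (delete): buf='foobaz' undo_depth=4 redo_depth=0
After op 7 (undo): buf='foobazone' undo_depth=3 redo_depth=1
After op 8 (type): buf='foobazonedog' undo_depth=4 redo_depth=0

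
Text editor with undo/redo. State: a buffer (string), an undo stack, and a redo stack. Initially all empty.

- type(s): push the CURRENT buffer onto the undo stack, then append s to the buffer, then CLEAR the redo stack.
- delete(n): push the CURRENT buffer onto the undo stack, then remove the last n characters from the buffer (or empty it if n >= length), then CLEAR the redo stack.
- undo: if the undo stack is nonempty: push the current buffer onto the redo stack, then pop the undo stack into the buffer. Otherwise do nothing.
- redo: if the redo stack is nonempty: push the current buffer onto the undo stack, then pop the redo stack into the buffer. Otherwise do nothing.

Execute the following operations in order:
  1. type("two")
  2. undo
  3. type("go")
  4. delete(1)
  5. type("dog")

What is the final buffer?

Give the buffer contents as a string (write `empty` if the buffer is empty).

Answer: gdog

Derivation:
After op 1 (type): buf='two' undo_depth=1 redo_depth=0
After op 2 (undo): buf='(empty)' undo_depth=0 redo_depth=1
After op 3 (type): buf='go' undo_depth=1 redo_depth=0
After op 4 (delete): buf='g' undo_depth=2 redo_depth=0
After op 5 (type): buf='gdog' undo_depth=3 redo_depth=0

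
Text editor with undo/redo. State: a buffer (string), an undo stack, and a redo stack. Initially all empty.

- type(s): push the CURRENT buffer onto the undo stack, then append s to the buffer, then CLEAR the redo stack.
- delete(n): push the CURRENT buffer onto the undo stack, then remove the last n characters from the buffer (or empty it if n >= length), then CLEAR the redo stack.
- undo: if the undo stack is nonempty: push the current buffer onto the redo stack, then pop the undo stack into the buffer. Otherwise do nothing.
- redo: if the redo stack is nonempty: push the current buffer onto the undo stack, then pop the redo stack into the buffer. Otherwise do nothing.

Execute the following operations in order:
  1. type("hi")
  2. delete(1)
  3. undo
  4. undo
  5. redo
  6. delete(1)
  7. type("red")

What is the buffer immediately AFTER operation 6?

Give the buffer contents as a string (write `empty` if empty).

Answer: h

Derivation:
After op 1 (type): buf='hi' undo_depth=1 redo_depth=0
After op 2 (delete): buf='h' undo_depth=2 redo_depth=0
After op 3 (undo): buf='hi' undo_depth=1 redo_depth=1
After op 4 (undo): buf='(empty)' undo_depth=0 redo_depth=2
After op 5 (redo): buf='hi' undo_depth=1 redo_depth=1
After op 6 (delete): buf='h' undo_depth=2 redo_depth=0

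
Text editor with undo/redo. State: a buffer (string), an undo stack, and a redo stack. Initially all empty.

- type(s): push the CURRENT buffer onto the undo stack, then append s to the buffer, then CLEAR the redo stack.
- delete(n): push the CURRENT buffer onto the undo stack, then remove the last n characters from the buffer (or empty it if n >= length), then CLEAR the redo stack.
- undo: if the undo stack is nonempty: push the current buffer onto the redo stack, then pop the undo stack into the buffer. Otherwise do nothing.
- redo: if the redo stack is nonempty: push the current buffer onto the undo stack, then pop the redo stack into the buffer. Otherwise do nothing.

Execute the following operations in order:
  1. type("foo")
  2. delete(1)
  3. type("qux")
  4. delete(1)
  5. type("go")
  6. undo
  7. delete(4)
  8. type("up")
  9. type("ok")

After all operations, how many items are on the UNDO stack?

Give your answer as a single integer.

Answer: 7

Derivation:
After op 1 (type): buf='foo' undo_depth=1 redo_depth=0
After op 2 (delete): buf='fo' undo_depth=2 redo_depth=0
After op 3 (type): buf='foqux' undo_depth=3 redo_depth=0
After op 4 (delete): buf='foqu' undo_depth=4 redo_depth=0
After op 5 (type): buf='foqugo' undo_depth=5 redo_depth=0
After op 6 (undo): buf='foqu' undo_depth=4 redo_depth=1
After op 7 (delete): buf='(empty)' undo_depth=5 redo_depth=0
After op 8 (type): buf='up' undo_depth=6 redo_depth=0
After op 9 (type): buf='upok' undo_depth=7 redo_depth=0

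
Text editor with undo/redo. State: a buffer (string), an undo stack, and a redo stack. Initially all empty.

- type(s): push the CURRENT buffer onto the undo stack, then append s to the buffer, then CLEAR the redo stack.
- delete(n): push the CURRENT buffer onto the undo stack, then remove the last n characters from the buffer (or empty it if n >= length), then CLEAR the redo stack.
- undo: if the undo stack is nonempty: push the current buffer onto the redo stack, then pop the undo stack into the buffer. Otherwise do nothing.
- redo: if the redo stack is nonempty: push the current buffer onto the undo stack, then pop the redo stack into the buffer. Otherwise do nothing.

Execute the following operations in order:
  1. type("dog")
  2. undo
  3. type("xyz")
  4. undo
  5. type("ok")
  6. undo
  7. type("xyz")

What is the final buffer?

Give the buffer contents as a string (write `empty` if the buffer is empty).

After op 1 (type): buf='dog' undo_depth=1 redo_depth=0
After op 2 (undo): buf='(empty)' undo_depth=0 redo_depth=1
After op 3 (type): buf='xyz' undo_depth=1 redo_depth=0
After op 4 (undo): buf='(empty)' undo_depth=0 redo_depth=1
After op 5 (type): buf='ok' undo_depth=1 redo_depth=0
After op 6 (undo): buf='(empty)' undo_depth=0 redo_depth=1
After op 7 (type): buf='xyz' undo_depth=1 redo_depth=0

Answer: xyz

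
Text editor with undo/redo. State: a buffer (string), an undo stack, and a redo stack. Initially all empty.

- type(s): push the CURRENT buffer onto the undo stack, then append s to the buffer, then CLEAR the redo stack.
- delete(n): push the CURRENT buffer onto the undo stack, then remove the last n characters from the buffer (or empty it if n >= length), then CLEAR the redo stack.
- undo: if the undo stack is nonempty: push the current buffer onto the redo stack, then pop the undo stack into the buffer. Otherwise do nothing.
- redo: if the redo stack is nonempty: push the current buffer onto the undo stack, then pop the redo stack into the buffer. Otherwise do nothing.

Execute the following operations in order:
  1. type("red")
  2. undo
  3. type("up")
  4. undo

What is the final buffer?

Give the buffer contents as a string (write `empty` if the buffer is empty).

After op 1 (type): buf='red' undo_depth=1 redo_depth=0
After op 2 (undo): buf='(empty)' undo_depth=0 redo_depth=1
After op 3 (type): buf='up' undo_depth=1 redo_depth=0
After op 4 (undo): buf='(empty)' undo_depth=0 redo_depth=1

Answer: empty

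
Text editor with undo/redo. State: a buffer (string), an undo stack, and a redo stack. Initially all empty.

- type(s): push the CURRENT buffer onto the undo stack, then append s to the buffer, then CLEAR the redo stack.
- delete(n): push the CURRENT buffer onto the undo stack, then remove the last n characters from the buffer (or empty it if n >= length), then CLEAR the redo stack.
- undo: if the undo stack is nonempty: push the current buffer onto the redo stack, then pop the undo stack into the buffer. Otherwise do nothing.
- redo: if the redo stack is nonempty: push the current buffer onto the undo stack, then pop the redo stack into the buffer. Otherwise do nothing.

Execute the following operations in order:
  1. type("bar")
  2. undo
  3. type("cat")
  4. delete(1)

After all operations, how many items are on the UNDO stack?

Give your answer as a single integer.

Answer: 2

Derivation:
After op 1 (type): buf='bar' undo_depth=1 redo_depth=0
After op 2 (undo): buf='(empty)' undo_depth=0 redo_depth=1
After op 3 (type): buf='cat' undo_depth=1 redo_depth=0
After op 4 (delete): buf='ca' undo_depth=2 redo_depth=0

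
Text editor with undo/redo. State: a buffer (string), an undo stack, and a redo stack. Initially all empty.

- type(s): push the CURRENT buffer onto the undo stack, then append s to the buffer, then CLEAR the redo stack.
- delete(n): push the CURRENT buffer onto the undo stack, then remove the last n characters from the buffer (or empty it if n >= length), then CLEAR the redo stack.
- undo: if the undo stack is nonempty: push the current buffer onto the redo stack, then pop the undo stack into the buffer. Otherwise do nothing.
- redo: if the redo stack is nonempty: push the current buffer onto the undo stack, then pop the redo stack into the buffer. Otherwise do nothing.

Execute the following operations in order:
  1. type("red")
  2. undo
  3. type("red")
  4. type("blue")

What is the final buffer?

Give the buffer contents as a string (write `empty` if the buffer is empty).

After op 1 (type): buf='red' undo_depth=1 redo_depth=0
After op 2 (undo): buf='(empty)' undo_depth=0 redo_depth=1
After op 3 (type): buf='red' undo_depth=1 redo_depth=0
After op 4 (type): buf='redblue' undo_depth=2 redo_depth=0

Answer: redblue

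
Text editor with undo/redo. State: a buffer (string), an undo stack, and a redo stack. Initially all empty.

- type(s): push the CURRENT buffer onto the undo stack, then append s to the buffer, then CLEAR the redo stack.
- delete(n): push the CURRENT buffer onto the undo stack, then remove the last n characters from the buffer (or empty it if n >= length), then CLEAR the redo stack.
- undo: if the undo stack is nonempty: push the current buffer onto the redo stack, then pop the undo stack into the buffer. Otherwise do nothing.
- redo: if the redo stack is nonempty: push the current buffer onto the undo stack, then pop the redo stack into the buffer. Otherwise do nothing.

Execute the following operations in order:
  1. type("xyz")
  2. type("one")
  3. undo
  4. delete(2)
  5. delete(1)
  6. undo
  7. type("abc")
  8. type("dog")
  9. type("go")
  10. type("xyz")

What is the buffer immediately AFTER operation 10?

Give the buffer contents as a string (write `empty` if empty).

After op 1 (type): buf='xyz' undo_depth=1 redo_depth=0
After op 2 (type): buf='xyzone' undo_depth=2 redo_depth=0
After op 3 (undo): buf='xyz' undo_depth=1 redo_depth=1
After op 4 (delete): buf='x' undo_depth=2 redo_depth=0
After op 5 (delete): buf='(empty)' undo_depth=3 redo_depth=0
After op 6 (undo): buf='x' undo_depth=2 redo_depth=1
After op 7 (type): buf='xabc' undo_depth=3 redo_depth=0
After op 8 (type): buf='xabcdog' undo_depth=4 redo_depth=0
After op 9 (type): buf='xabcdoggo' undo_depth=5 redo_depth=0
After op 10 (type): buf='xabcdoggoxyz' undo_depth=6 redo_depth=0

Answer: xabcdoggoxyz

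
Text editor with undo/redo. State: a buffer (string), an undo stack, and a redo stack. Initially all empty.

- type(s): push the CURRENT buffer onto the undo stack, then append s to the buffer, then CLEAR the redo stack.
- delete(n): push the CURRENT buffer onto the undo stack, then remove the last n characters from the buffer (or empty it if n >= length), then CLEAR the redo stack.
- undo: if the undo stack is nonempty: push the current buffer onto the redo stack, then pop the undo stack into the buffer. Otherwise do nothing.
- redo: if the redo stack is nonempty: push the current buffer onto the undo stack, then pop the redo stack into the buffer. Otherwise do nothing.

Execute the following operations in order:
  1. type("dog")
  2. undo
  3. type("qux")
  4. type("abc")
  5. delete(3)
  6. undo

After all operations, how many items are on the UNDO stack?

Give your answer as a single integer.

After op 1 (type): buf='dog' undo_depth=1 redo_depth=0
After op 2 (undo): buf='(empty)' undo_depth=0 redo_depth=1
After op 3 (type): buf='qux' undo_depth=1 redo_depth=0
After op 4 (type): buf='quxabc' undo_depth=2 redo_depth=0
After op 5 (delete): buf='qux' undo_depth=3 redo_depth=0
After op 6 (undo): buf='quxabc' undo_depth=2 redo_depth=1

Answer: 2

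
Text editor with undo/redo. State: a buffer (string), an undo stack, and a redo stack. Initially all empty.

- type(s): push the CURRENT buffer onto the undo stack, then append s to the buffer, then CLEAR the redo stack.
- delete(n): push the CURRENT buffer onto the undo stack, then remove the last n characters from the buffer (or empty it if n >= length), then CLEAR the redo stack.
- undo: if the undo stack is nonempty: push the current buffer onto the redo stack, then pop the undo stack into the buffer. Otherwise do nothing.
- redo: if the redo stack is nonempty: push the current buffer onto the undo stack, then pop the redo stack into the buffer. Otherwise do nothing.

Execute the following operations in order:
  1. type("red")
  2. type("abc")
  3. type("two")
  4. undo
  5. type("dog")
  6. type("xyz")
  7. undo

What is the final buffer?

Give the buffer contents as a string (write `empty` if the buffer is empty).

After op 1 (type): buf='red' undo_depth=1 redo_depth=0
After op 2 (type): buf='redabc' undo_depth=2 redo_depth=0
After op 3 (type): buf='redabctwo' undo_depth=3 redo_depth=0
After op 4 (undo): buf='redabc' undo_depth=2 redo_depth=1
After op 5 (type): buf='redabcdog' undo_depth=3 redo_depth=0
After op 6 (type): buf='redabcdogxyz' undo_depth=4 redo_depth=0
After op 7 (undo): buf='redabcdog' undo_depth=3 redo_depth=1

Answer: redabcdog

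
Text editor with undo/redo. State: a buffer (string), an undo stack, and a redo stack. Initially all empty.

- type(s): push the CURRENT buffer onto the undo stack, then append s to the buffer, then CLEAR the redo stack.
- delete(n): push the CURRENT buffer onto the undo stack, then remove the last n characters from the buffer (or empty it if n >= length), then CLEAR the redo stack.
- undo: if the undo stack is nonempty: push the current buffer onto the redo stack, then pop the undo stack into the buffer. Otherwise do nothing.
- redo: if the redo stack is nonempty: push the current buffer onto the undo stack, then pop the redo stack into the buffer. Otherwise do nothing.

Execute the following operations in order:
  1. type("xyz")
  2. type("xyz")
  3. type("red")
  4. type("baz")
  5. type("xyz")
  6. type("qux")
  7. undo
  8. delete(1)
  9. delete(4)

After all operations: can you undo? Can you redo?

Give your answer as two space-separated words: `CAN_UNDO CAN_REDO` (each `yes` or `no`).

After op 1 (type): buf='xyz' undo_depth=1 redo_depth=0
After op 2 (type): buf='xyzxyz' undo_depth=2 redo_depth=0
After op 3 (type): buf='xyzxyzred' undo_depth=3 redo_depth=0
After op 4 (type): buf='xyzxyzredbaz' undo_depth=4 redo_depth=0
After op 5 (type): buf='xyzxyzredbazxyz' undo_depth=5 redo_depth=0
After op 6 (type): buf='xyzxyzredbazxyzqux' undo_depth=6 redo_depth=0
After op 7 (undo): buf='xyzxyzredbazxyz' undo_depth=5 redo_depth=1
After op 8 (delete): buf='xyzxyzredbazxy' undo_depth=6 redo_depth=0
After op 9 (delete): buf='xyzxyzredb' undo_depth=7 redo_depth=0

Answer: yes no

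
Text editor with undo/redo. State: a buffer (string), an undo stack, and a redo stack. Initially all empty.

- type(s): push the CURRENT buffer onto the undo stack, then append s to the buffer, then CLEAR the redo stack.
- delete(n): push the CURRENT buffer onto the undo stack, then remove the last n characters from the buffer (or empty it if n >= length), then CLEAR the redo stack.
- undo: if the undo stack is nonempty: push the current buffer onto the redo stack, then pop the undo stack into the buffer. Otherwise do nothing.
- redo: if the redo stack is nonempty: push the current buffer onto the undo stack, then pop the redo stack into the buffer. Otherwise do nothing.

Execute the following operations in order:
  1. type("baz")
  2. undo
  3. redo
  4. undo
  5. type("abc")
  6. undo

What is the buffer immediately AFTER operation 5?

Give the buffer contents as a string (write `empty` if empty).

Answer: abc

Derivation:
After op 1 (type): buf='baz' undo_depth=1 redo_depth=0
After op 2 (undo): buf='(empty)' undo_depth=0 redo_depth=1
After op 3 (redo): buf='baz' undo_depth=1 redo_depth=0
After op 4 (undo): buf='(empty)' undo_depth=0 redo_depth=1
After op 5 (type): buf='abc' undo_depth=1 redo_depth=0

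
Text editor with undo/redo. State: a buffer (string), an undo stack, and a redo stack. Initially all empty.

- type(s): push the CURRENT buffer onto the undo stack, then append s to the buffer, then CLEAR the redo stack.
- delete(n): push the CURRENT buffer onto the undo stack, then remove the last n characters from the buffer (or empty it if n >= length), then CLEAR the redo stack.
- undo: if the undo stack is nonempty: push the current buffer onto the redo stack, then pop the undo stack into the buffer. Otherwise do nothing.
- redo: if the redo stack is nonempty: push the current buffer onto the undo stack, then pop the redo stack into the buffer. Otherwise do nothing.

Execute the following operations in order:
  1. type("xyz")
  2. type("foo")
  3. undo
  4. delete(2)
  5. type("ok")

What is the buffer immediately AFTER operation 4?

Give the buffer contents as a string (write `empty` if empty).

After op 1 (type): buf='xyz' undo_depth=1 redo_depth=0
After op 2 (type): buf='xyzfoo' undo_depth=2 redo_depth=0
After op 3 (undo): buf='xyz' undo_depth=1 redo_depth=1
After op 4 (delete): buf='x' undo_depth=2 redo_depth=0

Answer: x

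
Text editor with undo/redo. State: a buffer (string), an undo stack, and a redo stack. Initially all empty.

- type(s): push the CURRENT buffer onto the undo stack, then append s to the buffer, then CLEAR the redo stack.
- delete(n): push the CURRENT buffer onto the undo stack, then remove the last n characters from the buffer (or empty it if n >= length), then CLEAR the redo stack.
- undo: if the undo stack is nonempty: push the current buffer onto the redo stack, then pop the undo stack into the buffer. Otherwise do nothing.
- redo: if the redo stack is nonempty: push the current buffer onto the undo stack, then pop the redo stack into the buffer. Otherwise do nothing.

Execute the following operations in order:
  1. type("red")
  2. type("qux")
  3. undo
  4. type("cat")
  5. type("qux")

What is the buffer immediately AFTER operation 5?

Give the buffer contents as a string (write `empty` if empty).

After op 1 (type): buf='red' undo_depth=1 redo_depth=0
After op 2 (type): buf='redqux' undo_depth=2 redo_depth=0
After op 3 (undo): buf='red' undo_depth=1 redo_depth=1
After op 4 (type): buf='redcat' undo_depth=2 redo_depth=0
After op 5 (type): buf='redcatqux' undo_depth=3 redo_depth=0

Answer: redcatqux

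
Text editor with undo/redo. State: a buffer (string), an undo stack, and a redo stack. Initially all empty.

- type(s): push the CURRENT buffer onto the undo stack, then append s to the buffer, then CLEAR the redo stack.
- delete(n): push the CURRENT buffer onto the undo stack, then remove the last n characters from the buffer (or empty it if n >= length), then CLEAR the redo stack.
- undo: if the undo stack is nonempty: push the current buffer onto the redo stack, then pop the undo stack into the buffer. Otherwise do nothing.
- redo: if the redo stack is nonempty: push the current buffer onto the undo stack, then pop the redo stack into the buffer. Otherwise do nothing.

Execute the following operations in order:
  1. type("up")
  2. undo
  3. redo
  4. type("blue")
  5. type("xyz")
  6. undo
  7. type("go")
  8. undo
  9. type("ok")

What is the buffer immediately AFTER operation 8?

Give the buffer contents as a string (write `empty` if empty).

Answer: upblue

Derivation:
After op 1 (type): buf='up' undo_depth=1 redo_depth=0
After op 2 (undo): buf='(empty)' undo_depth=0 redo_depth=1
After op 3 (redo): buf='up' undo_depth=1 redo_depth=0
After op 4 (type): buf='upblue' undo_depth=2 redo_depth=0
After op 5 (type): buf='upbluexyz' undo_depth=3 redo_depth=0
After op 6 (undo): buf='upblue' undo_depth=2 redo_depth=1
After op 7 (type): buf='upbluego' undo_depth=3 redo_depth=0
After op 8 (undo): buf='upblue' undo_depth=2 redo_depth=1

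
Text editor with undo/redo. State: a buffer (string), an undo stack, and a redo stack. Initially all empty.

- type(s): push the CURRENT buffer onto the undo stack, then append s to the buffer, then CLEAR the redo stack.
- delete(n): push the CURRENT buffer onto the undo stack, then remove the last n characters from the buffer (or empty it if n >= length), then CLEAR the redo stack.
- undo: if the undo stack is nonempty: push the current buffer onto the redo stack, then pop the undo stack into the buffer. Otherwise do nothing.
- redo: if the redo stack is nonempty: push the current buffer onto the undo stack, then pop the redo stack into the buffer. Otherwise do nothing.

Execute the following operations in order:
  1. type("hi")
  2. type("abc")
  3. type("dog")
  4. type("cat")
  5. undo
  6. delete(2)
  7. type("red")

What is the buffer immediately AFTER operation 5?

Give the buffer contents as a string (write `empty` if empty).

After op 1 (type): buf='hi' undo_depth=1 redo_depth=0
After op 2 (type): buf='hiabc' undo_depth=2 redo_depth=0
After op 3 (type): buf='hiabcdog' undo_depth=3 redo_depth=0
After op 4 (type): buf='hiabcdogcat' undo_depth=4 redo_depth=0
After op 5 (undo): buf='hiabcdog' undo_depth=3 redo_depth=1

Answer: hiabcdog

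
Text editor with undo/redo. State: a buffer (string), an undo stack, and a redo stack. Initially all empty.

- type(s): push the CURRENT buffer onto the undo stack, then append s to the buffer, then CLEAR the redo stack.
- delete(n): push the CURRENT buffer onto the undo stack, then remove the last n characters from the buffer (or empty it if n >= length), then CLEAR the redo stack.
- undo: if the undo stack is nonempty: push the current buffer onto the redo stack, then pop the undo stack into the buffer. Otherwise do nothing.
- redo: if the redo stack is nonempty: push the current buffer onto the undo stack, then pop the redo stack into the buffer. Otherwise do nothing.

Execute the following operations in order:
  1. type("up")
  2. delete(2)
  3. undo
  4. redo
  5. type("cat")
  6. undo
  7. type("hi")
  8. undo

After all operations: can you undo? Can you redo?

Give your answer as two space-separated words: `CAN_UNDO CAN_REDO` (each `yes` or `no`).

Answer: yes yes

Derivation:
After op 1 (type): buf='up' undo_depth=1 redo_depth=0
After op 2 (delete): buf='(empty)' undo_depth=2 redo_depth=0
After op 3 (undo): buf='up' undo_depth=1 redo_depth=1
After op 4 (redo): buf='(empty)' undo_depth=2 redo_depth=0
After op 5 (type): buf='cat' undo_depth=3 redo_depth=0
After op 6 (undo): buf='(empty)' undo_depth=2 redo_depth=1
After op 7 (type): buf='hi' undo_depth=3 redo_depth=0
After op 8 (undo): buf='(empty)' undo_depth=2 redo_depth=1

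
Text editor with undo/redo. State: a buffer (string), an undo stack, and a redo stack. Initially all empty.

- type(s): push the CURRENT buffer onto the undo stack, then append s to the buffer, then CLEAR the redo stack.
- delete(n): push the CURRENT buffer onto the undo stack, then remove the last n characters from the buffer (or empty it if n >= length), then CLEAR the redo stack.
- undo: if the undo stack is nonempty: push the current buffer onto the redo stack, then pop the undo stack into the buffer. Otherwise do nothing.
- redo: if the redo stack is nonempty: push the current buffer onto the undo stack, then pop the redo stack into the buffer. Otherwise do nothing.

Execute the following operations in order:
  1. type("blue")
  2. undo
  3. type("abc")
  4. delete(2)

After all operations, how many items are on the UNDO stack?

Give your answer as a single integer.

After op 1 (type): buf='blue' undo_depth=1 redo_depth=0
After op 2 (undo): buf='(empty)' undo_depth=0 redo_depth=1
After op 3 (type): buf='abc' undo_depth=1 redo_depth=0
After op 4 (delete): buf='a' undo_depth=2 redo_depth=0

Answer: 2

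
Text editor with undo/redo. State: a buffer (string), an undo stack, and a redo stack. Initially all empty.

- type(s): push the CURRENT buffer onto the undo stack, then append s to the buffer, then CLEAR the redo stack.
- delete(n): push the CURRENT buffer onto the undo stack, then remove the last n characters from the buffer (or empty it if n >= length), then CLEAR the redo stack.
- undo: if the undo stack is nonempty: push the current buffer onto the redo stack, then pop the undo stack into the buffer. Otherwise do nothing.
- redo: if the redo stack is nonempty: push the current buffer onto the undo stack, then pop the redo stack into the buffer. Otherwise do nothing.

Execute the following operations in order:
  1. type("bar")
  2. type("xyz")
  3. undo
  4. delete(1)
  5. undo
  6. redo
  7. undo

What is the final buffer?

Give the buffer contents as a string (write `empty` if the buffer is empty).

Answer: bar

Derivation:
After op 1 (type): buf='bar' undo_depth=1 redo_depth=0
After op 2 (type): buf='barxyz' undo_depth=2 redo_depth=0
After op 3 (undo): buf='bar' undo_depth=1 redo_depth=1
After op 4 (delete): buf='ba' undo_depth=2 redo_depth=0
After op 5 (undo): buf='bar' undo_depth=1 redo_depth=1
After op 6 (redo): buf='ba' undo_depth=2 redo_depth=0
After op 7 (undo): buf='bar' undo_depth=1 redo_depth=1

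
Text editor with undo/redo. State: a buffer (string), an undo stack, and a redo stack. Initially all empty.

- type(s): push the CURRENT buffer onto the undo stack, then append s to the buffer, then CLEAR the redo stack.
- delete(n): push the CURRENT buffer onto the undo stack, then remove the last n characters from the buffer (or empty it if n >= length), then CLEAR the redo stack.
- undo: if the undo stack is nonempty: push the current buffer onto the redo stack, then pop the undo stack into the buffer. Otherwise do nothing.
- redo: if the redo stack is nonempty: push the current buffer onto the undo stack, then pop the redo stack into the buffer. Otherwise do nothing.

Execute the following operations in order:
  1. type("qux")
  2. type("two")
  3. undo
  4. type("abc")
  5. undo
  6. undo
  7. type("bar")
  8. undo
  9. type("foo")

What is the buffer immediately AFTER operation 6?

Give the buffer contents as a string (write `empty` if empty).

Answer: empty

Derivation:
After op 1 (type): buf='qux' undo_depth=1 redo_depth=0
After op 2 (type): buf='quxtwo' undo_depth=2 redo_depth=0
After op 3 (undo): buf='qux' undo_depth=1 redo_depth=1
After op 4 (type): buf='quxabc' undo_depth=2 redo_depth=0
After op 5 (undo): buf='qux' undo_depth=1 redo_depth=1
After op 6 (undo): buf='(empty)' undo_depth=0 redo_depth=2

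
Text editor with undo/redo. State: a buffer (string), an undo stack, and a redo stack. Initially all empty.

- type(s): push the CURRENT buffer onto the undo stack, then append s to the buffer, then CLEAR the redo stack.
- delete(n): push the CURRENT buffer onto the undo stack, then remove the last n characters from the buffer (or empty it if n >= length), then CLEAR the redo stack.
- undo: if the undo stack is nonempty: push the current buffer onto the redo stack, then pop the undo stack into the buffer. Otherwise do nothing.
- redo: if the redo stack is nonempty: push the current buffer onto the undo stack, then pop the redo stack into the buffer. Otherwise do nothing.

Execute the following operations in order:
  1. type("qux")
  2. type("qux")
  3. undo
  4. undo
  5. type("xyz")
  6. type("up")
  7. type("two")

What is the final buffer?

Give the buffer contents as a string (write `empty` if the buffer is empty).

After op 1 (type): buf='qux' undo_depth=1 redo_depth=0
After op 2 (type): buf='quxqux' undo_depth=2 redo_depth=0
After op 3 (undo): buf='qux' undo_depth=1 redo_depth=1
After op 4 (undo): buf='(empty)' undo_depth=0 redo_depth=2
After op 5 (type): buf='xyz' undo_depth=1 redo_depth=0
After op 6 (type): buf='xyzup' undo_depth=2 redo_depth=0
After op 7 (type): buf='xyzuptwo' undo_depth=3 redo_depth=0

Answer: xyzuptwo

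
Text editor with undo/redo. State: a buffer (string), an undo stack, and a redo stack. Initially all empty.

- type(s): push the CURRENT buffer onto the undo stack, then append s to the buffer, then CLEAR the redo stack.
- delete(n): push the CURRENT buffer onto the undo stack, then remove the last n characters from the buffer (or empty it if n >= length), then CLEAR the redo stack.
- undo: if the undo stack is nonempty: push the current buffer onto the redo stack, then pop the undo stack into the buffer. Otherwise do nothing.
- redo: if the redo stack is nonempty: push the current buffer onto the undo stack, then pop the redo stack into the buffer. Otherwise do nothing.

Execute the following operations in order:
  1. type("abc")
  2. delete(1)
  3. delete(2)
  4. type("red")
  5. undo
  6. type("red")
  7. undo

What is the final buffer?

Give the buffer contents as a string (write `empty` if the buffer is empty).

Answer: empty

Derivation:
After op 1 (type): buf='abc' undo_depth=1 redo_depth=0
After op 2 (delete): buf='ab' undo_depth=2 redo_depth=0
After op 3 (delete): buf='(empty)' undo_depth=3 redo_depth=0
After op 4 (type): buf='red' undo_depth=4 redo_depth=0
After op 5 (undo): buf='(empty)' undo_depth=3 redo_depth=1
After op 6 (type): buf='red' undo_depth=4 redo_depth=0
After op 7 (undo): buf='(empty)' undo_depth=3 redo_depth=1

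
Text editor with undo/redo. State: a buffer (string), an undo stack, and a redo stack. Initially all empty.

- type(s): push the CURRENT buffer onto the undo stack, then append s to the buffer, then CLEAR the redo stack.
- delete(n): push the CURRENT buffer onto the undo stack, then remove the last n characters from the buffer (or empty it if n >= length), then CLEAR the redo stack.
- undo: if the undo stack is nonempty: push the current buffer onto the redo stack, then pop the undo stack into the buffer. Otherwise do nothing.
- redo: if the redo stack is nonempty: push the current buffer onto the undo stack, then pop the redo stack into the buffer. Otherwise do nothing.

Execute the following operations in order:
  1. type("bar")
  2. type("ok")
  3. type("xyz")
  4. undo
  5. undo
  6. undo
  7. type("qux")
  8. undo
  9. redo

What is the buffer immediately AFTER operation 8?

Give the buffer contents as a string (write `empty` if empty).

After op 1 (type): buf='bar' undo_depth=1 redo_depth=0
After op 2 (type): buf='barok' undo_depth=2 redo_depth=0
After op 3 (type): buf='barokxyz' undo_depth=3 redo_depth=0
After op 4 (undo): buf='barok' undo_depth=2 redo_depth=1
After op 5 (undo): buf='bar' undo_depth=1 redo_depth=2
After op 6 (undo): buf='(empty)' undo_depth=0 redo_depth=3
After op 7 (type): buf='qux' undo_depth=1 redo_depth=0
After op 8 (undo): buf='(empty)' undo_depth=0 redo_depth=1

Answer: empty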